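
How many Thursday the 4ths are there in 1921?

Check the 4th of each month of 1921: Jan 4: Tue, Feb 4: Fri, Mar 4: Fri, Apr 4: Mon, May 4: Wed, Jun 4: Sat, Jul 4: Mon, Aug 4: Thu, Sep 4: Sun, Oct 4: Tue, Nov 4: Fri, Dec 4: Sun.
Thursday occurs in August — 1 month.

1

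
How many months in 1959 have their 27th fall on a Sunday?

2

Check the 27th of each month of 1959: Jan 27: Tue, Feb 27: Fri, Mar 27: Fri, Apr 27: Mon, May 27: Wed, Jun 27: Sat, Jul 27: Mon, Aug 27: Thu, Sep 27: Sun, Oct 27: Tue, Nov 27: Fri, Dec 27: Sun.
Sunday occurs in September, December — 2 months.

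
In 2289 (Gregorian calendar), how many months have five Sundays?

A month of length L has five Sundays iff its first Sunday is on day ≤ L−28 (so day 1–3 in a 31-day month, 1–2 in a 30-day month, day 1 in a leap February).
Checking each month of 2289: Jan starts Tue (31d); Feb starts Fri (28d); Mar starts Fri (31d) ✓; Apr starts Mon (30d); May starts Wed (31d); Jun starts Sat (30d) ✓; Jul starts Mon (31d); Aug starts Thu (31d); Sep starts Sun (30d) ✓; Oct starts Tue (31d); Nov starts Fri (30d); Dec starts Sun (31d) ✓.
Five-Sunday months: March, June, September, December → 4.

4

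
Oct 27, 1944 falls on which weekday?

January 1, 1944 is a Saturday.
October 27 is day 301 of the year, i.e. 300 days after Jan 1.
300 mod 7 = 6, so advance 6 weekdays from Saturday: Friday.

Friday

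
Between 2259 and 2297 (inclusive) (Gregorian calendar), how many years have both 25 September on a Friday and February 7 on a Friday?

Check each year's weekday for 25 September and February 7:
  2259: Sun/Mon  2260: Tue/Tue  2261: Wed/Thu  2262: Thu/Fri  2263: Fri/Sat  2264: Sun/Sun  2265: Mon/Tue  2266: Tue/Wed  2267: Wed/Thu  2268: Fri/Fri ✓  2269: Sat/Sun  2270: Sun/Mon  2271: Mon/Tue  2272: Wed/Wed  …(11 more)…  2284: Thu/Thu  2285: Fri/Sat  2286: Sat/Sun  2287: Sun/Mon  2288: Tue/Tue  2289: Wed/Thu  2290: Thu/Fri  2291: Fri/Sat  2292: Sun/Sun  2293: Mon/Tue  2294: Tue/Wed  2295: Wed/Thu  2296: Fri/Fri ✓  2297: Sat/Sun
Both conditions hold in: 2268, 2296 — 2.

2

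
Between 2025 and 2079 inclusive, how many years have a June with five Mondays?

16

June has 30 days; it has five Mondays when Monday falls among the first (month-length − 28) days — i.e. when June 1 is one of Monday/Sunday.
June 1 by year: 2025:Sun✓ 2026:Mon✓ 2027:Tue 2028:Thu 2029:Fri 2030:Sat 2031:Sun✓ 2032:Tue 2033:Wed 2034:Thu 2035:Fri 2036:Sun✓ 2037:Mon✓ 2038:Tue 2039:Wed …(25 more)… 2065:Mon✓ 2066:Tue 2067:Wed 2068:Fri 2069:Sat 2070:Sun✓ 2071:Mon✓ 2072:Wed 2073:Thu 2074:Fri 2075:Sat 2076:Mon✓ 2077:Tue 2078:Wed 2079:Thu
Years with five Mondays: 2025, 2026, 2031, 2036, 2037, 2042, 2043, 2048, 2053, 2054, 2059, 2064, 2065, 2070, 2071, 2076 → 16.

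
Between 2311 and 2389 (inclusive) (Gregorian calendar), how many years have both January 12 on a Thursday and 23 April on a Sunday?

Check each year's weekday for January 12 and 23 April:
  2311: Thu/Sun ✓  2312: Fri/Tue  2313: Sun/Wed  2314: Mon/Thu  2315: Tue/Fri  2316: Wed/Sun  2317: Fri/Mon  2318: Sat/Tue  2319: Sun/Wed  2320: Mon/Fri  2321: Wed/Sat  2322: Thu/Sun ✓  2323: Fri/Mon  2324: Sat/Wed  …(51 more)…  2376: Mon/Fri  2377: Wed/Sat  2378: Thu/Sun ✓  2379: Fri/Mon  2380: Sat/Wed  2381: Mon/Thu  2382: Tue/Fri  2383: Wed/Sat  2384: Thu/Mon  2385: Sat/Tue  2386: Sun/Wed  2387: Mon/Thu  2388: Tue/Sat  2389: Thu/Sun ✓
Both conditions hold in: 2311, 2322, 2333, 2339, 2350, 2361, 2367, 2378, 2389 — 9.

9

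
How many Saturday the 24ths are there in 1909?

2

Check the 24th of each month of 1909: Jan 24: Sun, Feb 24: Wed, Mar 24: Wed, Apr 24: Sat, May 24: Mon, Jun 24: Thu, Jul 24: Sat, Aug 24: Tue, Sep 24: Fri, Oct 24: Sun, Nov 24: Wed, Dec 24: Fri.
Saturday occurs in April, July — 2 months.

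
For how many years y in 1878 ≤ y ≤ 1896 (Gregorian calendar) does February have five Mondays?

1

February has 28 days (29 in leap years); it has five Mondays when Monday falls among the first (month-length − 28) days — i.e. when February 1 is Monday in a leap year (never in a common year).
February 1 by year: 1878:Fri 1879:Sat 1880:Sun 1881:Tue 1882:Wed 1883:Thu 1884:Fri 1885:Sun 1886:Mon 1887:Tue 1888:Wed 1889:Fri 1890:Sat 1891:Sun 1892:Mon✓ 1893:Wed 1894:Thu 1895:Fri 1896:Sat
Years with five Mondays: 1892 → 1.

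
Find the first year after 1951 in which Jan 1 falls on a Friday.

1954

Jan 1 advances by 2 weekdays after a leap year and by 1 after a common year.
1951: Jan 1 is Monday.
1952: Tuesday (leap)
1953: Thursday
1954: Friday
1954 begins on a Friday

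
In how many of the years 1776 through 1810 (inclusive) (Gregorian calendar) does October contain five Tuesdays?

15

October has 31 days; it has five Tuesdays when Tuesday falls among the first (month-length − 28) days — i.e. when October 1 is one of Tuesday/Monday/Sunday.
October 1 by year: 1776:Tue✓ 1777:Wed 1778:Thu 1779:Fri 1780:Sun✓ 1781:Mon✓ 1782:Tue✓ 1783:Wed 1784:Fri 1785:Sat 1786:Sun✓ 1787:Mon✓ 1788:Wed 1789:Thu 1790:Fri …(5 more)… 1796:Sat 1797:Sun✓ 1798:Mon✓ 1799:Tue✓ 1800:Wed 1801:Thu 1802:Fri 1803:Sat 1804:Mon✓ 1805:Tue✓ 1806:Wed 1807:Thu 1808:Sat 1809:Sun✓ 1810:Mon✓
Years with five Tuesdays: 1776, 1780, 1781, 1782, 1786, 1787, 1792, 1793, 1797, 1798, 1799, 1804, 1805, 1809, 1810 → 15.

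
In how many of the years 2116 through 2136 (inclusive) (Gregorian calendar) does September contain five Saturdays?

September has 30 days; it has five Saturdays when Saturday falls among the first (month-length − 28) days — i.e. when September 1 is one of Saturday/Friday.
September 1 by year: 2116:Tue 2117:Wed 2118:Thu 2119:Fri✓ 2120:Sun 2121:Mon 2122:Tue 2123:Wed 2124:Fri✓ 2125:Sat✓ 2126:Sun 2127:Mon 2128:Wed 2129:Thu 2130:Fri✓ 2131:Sat✓ 2132:Mon 2133:Tue 2134:Wed 2135:Thu 2136:Sat✓
Years with five Saturdays: 2119, 2124, 2125, 2130, 2131, 2136 → 6.

6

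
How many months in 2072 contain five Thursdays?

A month of length L has five Thursdays iff its first Thursday is on day ≤ L−28 (so day 1–3 in a 31-day month, 1–2 in a 30-day month, day 1 in a leap February).
Checking each month of 2072: Jan starts Fri (31d); Feb starts Mon (29d); Mar starts Tue (31d) ✓; Apr starts Fri (30d); May starts Sun (31d); Jun starts Wed (30d) ✓; Jul starts Fri (31d); Aug starts Mon (31d); Sep starts Thu (30d) ✓; Oct starts Sat (31d); Nov starts Tue (30d); Dec starts Thu (31d) ✓.
Five-Thursday months: March, June, September, December → 4.

4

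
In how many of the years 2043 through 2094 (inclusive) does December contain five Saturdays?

22

December has 31 days; it has five Saturdays when Saturday falls among the first (month-length − 28) days — i.e. when December 1 is one of Saturday/Friday/Thursday.
December 1 by year: 2043:Tue 2044:Thu✓ 2045:Fri✓ 2046:Sat✓ 2047:Sun 2048:Tue 2049:Wed 2050:Thu✓ 2051:Fri✓ 2052:Sun 2053:Mon 2054:Tue 2055:Wed 2056:Fri✓ 2057:Sat✓ …(22 more)… 2080:Sun 2081:Mon 2082:Tue 2083:Wed 2084:Fri✓ 2085:Sat✓ 2086:Sun 2087:Mon 2088:Wed 2089:Thu✓ 2090:Fri✓ 2091:Sat✓ 2092:Mon 2093:Tue 2094:Wed
Years with five Saturdays: 2044, 2045, 2046, 2050, 2051, 2056, 2057, 2061, 2062, 2063, 2067, 2068, 2072, 2073, 2074, 2078, 2079, 2084, 2085, 2089, 2090, 2091 → 22.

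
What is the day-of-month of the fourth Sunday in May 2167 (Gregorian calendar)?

May 1, 2167 is a Friday, so the first Sunday is the 3rd.
The fourth Sunday is 3 + 21 = 24.

24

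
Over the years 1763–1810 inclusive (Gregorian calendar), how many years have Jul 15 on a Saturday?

Track Jul 15's weekday year by year (advancing +1, or +2 across a Feb 29):
  1763: Fri  1764: Sun (+2)  1765: Mon (+1)  1766: Tue (+1)  1767: Wed (+1)
  1768: Fri (+2)  1769: Sat (+1) ✓  1770: Sun (+1)  1771: Mon (+1)  1772: Wed (+2)
  1773: Thu (+1)  1774: Fri (+1)  1775: Sat (+1) ✓  1776: Mon (+2)  … (20 more years) …
  1797: Sat (+1) ✓  1798: Sun (+1)  1799: Mon (+1)  1800: Tue (+1)  1801: Wed (+1)
  1802: Thu (+1)  1803: Fri (+1)  1804: Sun (+2)  1805: Mon (+1)  1806: Tue (+1)
  1807: Wed (+1)  1808: Fri (+2)  1809: Sat (+1) ✓  1810: Sun (+1)
Saturday years: 1769, 1775, 1780, 1786, 1797, 1809 — 6 in total.

6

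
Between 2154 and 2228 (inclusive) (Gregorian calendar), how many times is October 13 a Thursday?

11

Track October 13's weekday year by year (advancing +1, or +2 across a Feb 29):
  2154: Sun  2155: Mon (+1)  2156: Wed (+2)  2157: Thu (+1) ✓  2158: Fri (+1)
  2159: Sat (+1)  2160: Mon (+2)  2161: Tue (+1)  2162: Wed (+1)  2163: Thu (+1) ✓
  2164: Sat (+2)  2165: Sun (+1)  2166: Mon (+1)  2167: Tue (+1)  … (47 more years) …
  2215: Fri (+1)  2216: Sun (+2)  2217: Mon (+1)  2218: Tue (+1)  2219: Wed (+1)
  2220: Fri (+2)  2221: Sat (+1)  2222: Sun (+1)  2223: Mon (+1)  2224: Wed (+2)
  2225: Thu (+1) ✓  2226: Fri (+1)  2227: Sat (+1)  2228: Mon (+2)
Thursday years: 2157, 2163, 2168, 2174, 2185, 2191, 2196, 2203, 2208, 2214, 2225 — 11 in total.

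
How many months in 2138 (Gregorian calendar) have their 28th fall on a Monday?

2

Check the 28th of each month of 2138: Jan 28: Tue, Feb 28: Fri, Mar 28: Fri, Apr 28: Mon, May 28: Wed, Jun 28: Sat, Jul 28: Mon, Aug 28: Thu, Sep 28: Sun, Oct 28: Tue, Nov 28: Fri, Dec 28: Sun.
Monday occurs in April, July — 2 months.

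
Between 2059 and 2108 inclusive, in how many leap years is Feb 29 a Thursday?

Leap years in 2059–2108: 12 of them.
Feb 29 weekday advances by 5 (mod 7) from one leap year to the next four years later (or differs when a century non-leap intervenes).
Leap-day weekdays: 2060:Sun 2064:Fri 2068:Wed 2072:Mon 2076:Sat 2080:Thu✓ 2084:Tue 2088:Sun 2092:Fri 2096:Wed 2104:Fri 2108:Wed
Thursday: 2080 → 1.

1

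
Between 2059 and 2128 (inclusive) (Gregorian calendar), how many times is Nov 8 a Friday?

9

Track Nov 8's weekday year by year (advancing +1, or +2 across a Feb 29):
  2059: Sat  2060: Mon (+2)  2061: Tue (+1)  2062: Wed (+1)  2063: Thu (+1)
  2064: Sat (+2)  2065: Sun (+1)  2066: Mon (+1)  2067: Tue (+1)  2068: Thu (+2)
  2069: Fri (+1) ✓  2070: Sat (+1)  2071: Sun (+1)  2072: Tue (+2)  … (42 more years) …
  2115: Fri (+1) ✓  2116: Sun (+2)  2117: Mon (+1)  2118: Tue (+1)  2119: Wed (+1)
  2120: Fri (+2) ✓  2121: Sat (+1)  2122: Sun (+1)  2123: Mon (+1)  2124: Wed (+2)
  2125: Thu (+1)  2126: Fri (+1) ✓  2127: Sat (+1)  2128: Mon (+2)
Friday years: 2069, 2075, 2080, 2086, 2097, 2109, 2115, 2120, 2126 — 9 in total.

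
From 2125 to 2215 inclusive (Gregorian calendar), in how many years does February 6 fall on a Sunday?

12

Track February 6's weekday year by year (advancing +1, or +2 across a Feb 29):
  2125: Tue  2126: Wed (+1)  2127: Thu (+1)  2128: Fri (+1)  2129: Sun (+2) ✓
  2130: Mon (+1)  2131: Tue (+1)  2132: Wed (+1)  2133: Fri (+2)  2134: Sat (+1)
  2135: Sun (+1) ✓  2136: Mon (+1)  2137: Wed (+2)  2138: Thu (+1)  … (63 more years) …
  2202: Sat (+1)  2203: Sun (+1) ✓  2204: Mon (+1)  2205: Wed (+2)  2206: Thu (+1)
  2207: Fri (+1)  2208: Sat (+1)  2209: Mon (+2)  2210: Tue (+1)  2211: Wed (+1)
  2212: Thu (+1)  2213: Sat (+2)  2214: Sun (+1) ✓  2215: Mon (+1)
Sunday years: 2129, 2135, 2146, 2152, 2157, 2163, 2174, 2180, 2185, 2191, 2203, 2214 — 12 in total.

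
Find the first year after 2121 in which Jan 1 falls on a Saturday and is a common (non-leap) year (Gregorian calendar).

Jan 1 advances by 2 weekdays after a leap year and by 1 after a common year.
2121: Jan 1 is Wednesday.
2122: Thursday
2123: Friday
2124: Saturday (leap)
2125: Monday
2126: Tuesday
2127: Wednesday
2128: Thursday (leap)
2129: Saturday
2129 begins on a Saturday and is a common year.

2129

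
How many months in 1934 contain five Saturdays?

4

A month of length L has five Saturdays iff its first Saturday is on day ≤ L−28 (so day 1–3 in a 31-day month, 1–2 in a 30-day month, day 1 in a leap February).
Checking each month of 1934: Jan starts Mon (31d); Feb starts Thu (28d); Mar starts Thu (31d) ✓; Apr starts Sun (30d); May starts Tue (31d); Jun starts Fri (30d) ✓; Jul starts Sun (31d); Aug starts Wed (31d); Sep starts Sat (30d) ✓; Oct starts Mon (31d); Nov starts Thu (30d); Dec starts Sat (31d) ✓.
Five-Saturday months: March, June, September, December → 4.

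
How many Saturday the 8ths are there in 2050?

Check the 8th of each month of 2050: Jan 8: Sat, Feb 8: Tue, Mar 8: Tue, Apr 8: Fri, May 8: Sun, Jun 8: Wed, Jul 8: Fri, Aug 8: Mon, Sep 8: Thu, Oct 8: Sat, Nov 8: Tue, Dec 8: Thu.
Saturday occurs in January, October — 2 months.

2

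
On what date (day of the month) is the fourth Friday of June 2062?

June 1, 2062 is a Thursday, so the first Friday is the 2nd.
The fourth Friday is 2 + 21 = 23.

23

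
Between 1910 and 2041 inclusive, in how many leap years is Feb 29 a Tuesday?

Leap years in 1910–2041: 33 of them.
Feb 29 weekday advances by 5 (mod 7) from one leap year to the next four years later (or differs when a century non-leap intervenes).
Leap-day weekdays: 1912:Thu 1916:Tue✓ 1920:Sun 1924:Fri 1928:Wed 1932:Mon 1936:Sat 1940:Thu 1944:Tue✓ 1948:Sun 1952:Fri 1956:Wed 1960:Mon …(7 more)… 1992:Sat 1996:Thu 2000:Tue✓ 2004:Sun 2008:Fri 2012:Wed 2016:Mon 2020:Sat 2024:Thu 2028:Tue✓ 2032:Sun 2036:Fri 2040:Wed
Tuesday: 1916, 1944, 1972, 2000, 2028 → 5.

5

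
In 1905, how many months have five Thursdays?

4

A month of length L has five Thursdays iff its first Thursday is on day ≤ L−28 (so day 1–3 in a 31-day month, 1–2 in a 30-day month, day 1 in a leap February).
Checking each month of 1905: Jan starts Sun (31d); Feb starts Wed (28d); Mar starts Wed (31d) ✓; Apr starts Sat (30d); May starts Mon (31d); Jun starts Thu (30d) ✓; Jul starts Sat (31d); Aug starts Tue (31d) ✓; Sep starts Fri (30d); Oct starts Sun (31d); Nov starts Wed (30d) ✓; Dec starts Fri (31d).
Five-Thursday months: March, June, August, November → 4.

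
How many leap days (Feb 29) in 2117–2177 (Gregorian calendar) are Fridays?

2

Leap years in 2117–2177: 15 of them.
Feb 29 weekday advances by 5 (mod 7) from one leap year to the next four years later (or differs when a century non-leap intervenes).
Leap-day weekdays: 2120:Thu 2124:Tue 2128:Sun 2132:Fri✓ 2136:Wed 2140:Mon 2144:Sat 2148:Thu 2152:Tue 2156:Sun 2160:Fri✓ 2164:Wed 2168:Mon 2172:Sat 2176:Thu
Friday: 2132, 2160 → 2.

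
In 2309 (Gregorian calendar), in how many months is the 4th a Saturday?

Check the 4th of each month of 2309: Jan 4: Mon, Feb 4: Thu, Mar 4: Thu, Apr 4: Sun, May 4: Tue, Jun 4: Fri, Jul 4: Sun, Aug 4: Wed, Sep 4: Sat, Oct 4: Mon, Nov 4: Thu, Dec 4: Sat.
Saturday occurs in September, December — 2 months.

2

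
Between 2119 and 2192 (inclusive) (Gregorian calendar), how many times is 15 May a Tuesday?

11

Track 15 May's weekday year by year (advancing +1, or +2 across a Feb 29):
  2119: Mon  2120: Wed (+2)  2121: Thu (+1)  2122: Fri (+1)  2123: Sat (+1)
  2124: Mon (+2)  2125: Tue (+1) ✓  2126: Wed (+1)  2127: Thu (+1)  2128: Sat (+2)
  2129: Sun (+1)  2130: Mon (+1)  2131: Tue (+1) ✓  2132: Thu (+2)  … (46 more years) …
  2179: Sat (+1)  2180: Mon (+2)  2181: Tue (+1) ✓  2182: Wed (+1)  2183: Thu (+1)
  2184: Sat (+2)  2185: Sun (+1)  2186: Mon (+1)  2187: Tue (+1) ✓  2188: Thu (+2)
  2189: Fri (+1)  2190: Sat (+1)  2191: Sun (+1)  2192: Tue (+2) ✓
Tuesday years: 2125, 2131, 2136, 2142, 2153, 2159, 2164, 2170, 2181, 2187, 2192 — 11 in total.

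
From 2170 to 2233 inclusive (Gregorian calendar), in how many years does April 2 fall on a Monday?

Track April 2's weekday year by year (advancing +1, or +2 across a Feb 29):
  2170: Mon ✓  2171: Tue (+1)  2172: Thu (+2)  2173: Fri (+1)  2174: Sat (+1)
  2175: Sun (+1)  2176: Tue (+2)  2177: Wed (+1)  2178: Thu (+1)  2179: Fri (+1)
  2180: Sun (+2)  2181: Mon (+1) ✓  2182: Tue (+1)  2183: Wed (+1)  … (36 more years) …
  2220: Sun (+2)  2221: Mon (+1) ✓  2222: Tue (+1)  2223: Wed (+1)  2224: Fri (+2)
  2225: Sat (+1)  2226: Sun (+1)  2227: Mon (+1) ✓  2228: Wed (+2)  2229: Thu (+1)
  2230: Fri (+1)  2231: Sat (+1)  2232: Mon (+2) ✓  2233: Tue (+1)
Monday years: 2170, 2181, 2187, 2192, 2198, 2204, 2210, 2221, 2227, 2232 — 10 in total.

10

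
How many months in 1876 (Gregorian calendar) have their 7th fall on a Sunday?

Check the 7th of each month of 1876: Jan 7: Fri, Feb 7: Mon, Mar 7: Tue, Apr 7: Fri, May 7: Sun, Jun 7: Wed, Jul 7: Fri, Aug 7: Mon, Sep 7: Thu, Oct 7: Sat, Nov 7: Tue, Dec 7: Thu.
Sunday occurs in May — 1 month.

1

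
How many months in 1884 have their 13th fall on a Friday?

Check the 13th of each month of 1884: Jan 13: Sun, Feb 13: Wed, Mar 13: Thu, Apr 13: Sun, May 13: Tue, Jun 13: Fri, Jul 13: Sun, Aug 13: Wed, Sep 13: Sat, Oct 13: Mon, Nov 13: Thu, Dec 13: Sat.
Friday occurs in June — 1 month.

1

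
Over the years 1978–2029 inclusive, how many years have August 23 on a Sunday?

8

Track August 23's weekday year by year (advancing +1, or +2 across a Feb 29):
  1978: Wed  1979: Thu (+1)  1980: Sat (+2)  1981: Sun (+1) ✓  1982: Mon (+1)
  1983: Tue (+1)  1984: Thu (+2)  1985: Fri (+1)  1986: Sat (+1)  1987: Sun (+1) ✓
  1988: Tue (+2)  1989: Wed (+1)  1990: Thu (+1)  1991: Fri (+1)  … (24 more years) …
  2016: Tue (+2)  2017: Wed (+1)  2018: Thu (+1)  2019: Fri (+1)  2020: Sun (+2) ✓
  2021: Mon (+1)  2022: Tue (+1)  2023: Wed (+1)  2024: Fri (+2)  2025: Sat (+1)
  2026: Sun (+1) ✓  2027: Mon (+1)  2028: Wed (+2)  2029: Thu (+1)
Sunday years: 1981, 1987, 1992, 1998, 2009, 2015, 2020, 2026 — 8 in total.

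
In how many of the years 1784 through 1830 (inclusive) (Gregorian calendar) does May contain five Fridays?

May has 31 days; it has five Fridays when Friday falls among the first (month-length − 28) days — i.e. when May 1 is one of Friday/Thursday/Wednesday.
May 1 by year: 1784:Sat 1785:Sun 1786:Mon 1787:Tue 1788:Thu✓ 1789:Fri✓ 1790:Sat 1791:Sun 1792:Tue 1793:Wed✓ 1794:Thu✓ 1795:Fri✓ 1796:Sun 1797:Mon 1798:Tue …(17 more)… 1816:Wed✓ 1817:Thu✓ 1818:Fri✓ 1819:Sat 1820:Mon 1821:Tue 1822:Wed✓ 1823:Thu✓ 1824:Sat 1825:Sun 1826:Mon 1827:Tue 1828:Thu✓ 1829:Fri✓ 1830:Sat
Years with five Fridays: 1788, 1789, 1793, 1794, 1795, 1799, 1800, 1801, 1805, 1806, 1807, 1811, 1812, 1816, 1817, 1818, 1822, 1823, 1828, 1829 → 20.

20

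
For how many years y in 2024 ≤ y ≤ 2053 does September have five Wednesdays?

September has 30 days; it has five Wednesdays when Wednesday falls among the first (month-length − 28) days — i.e. when September 1 is one of Wednesday/Tuesday.
September 1 by year: 2024:Sun 2025:Mon 2026:Tue✓ 2027:Wed✓ 2028:Fri 2029:Sat 2030:Sun 2031:Mon 2032:Wed✓ 2033:Thu 2034:Fri 2035:Sat 2036:Mon 2037:Tue✓ 2038:Wed✓ 2039:Thu 2040:Sat 2041:Sun 2042:Mon 2043:Tue✓ 2044:Thu 2045:Fri 2046:Sat 2047:Sun 2048:Tue✓ 2049:Wed✓ 2050:Thu 2051:Fri 2052:Sun 2053:Mon
Years with five Wednesdays: 2026, 2027, 2032, 2037, 2038, 2043, 2048, 2049 → 8.

8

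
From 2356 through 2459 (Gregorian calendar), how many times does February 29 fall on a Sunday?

Leap years in 2356–2459: 26 of them.
Feb 29 weekday advances by 5 (mod 7) from one leap year to the next four years later (or differs when a century non-leap intervenes).
Leap-day weekdays: 2356:Wed 2360:Mon 2364:Sat 2368:Thu 2372:Tue 2376:Sun✓ 2380:Fri 2384:Wed 2388:Mon 2392:Sat 2396:Thu 2400:Tue 2404:Sun✓ 2408:Fri 2412:Wed 2416:Mon 2420:Sat 2424:Thu 2428:Tue 2432:Sun✓ 2436:Fri 2440:Wed 2444:Mon 2448:Sat 2452:Thu 2456:Tue
Sunday: 2376, 2404, 2432 → 3.

3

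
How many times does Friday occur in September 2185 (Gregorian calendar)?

5

September 2185 has 30 days and begins on Thursday.
The first Friday is September 2.
Fridays fall on 2, 9, 16, 23, 30 — that's 5.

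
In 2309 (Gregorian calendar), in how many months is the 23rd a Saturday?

2

Check the 23rd of each month of 2309: Jan 23: Sat, Feb 23: Tue, Mar 23: Tue, Apr 23: Fri, May 23: Sun, Jun 23: Wed, Jul 23: Fri, Aug 23: Mon, Sep 23: Thu, Oct 23: Sat, Nov 23: Tue, Dec 23: Thu.
Saturday occurs in January, October — 2 months.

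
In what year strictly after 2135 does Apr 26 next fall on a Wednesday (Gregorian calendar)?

From one year to the next, a fixed date's weekday advances by 1, or by 2 when a Feb 29 lies between the two dates.
2135: April 26 is Tuesday.
2136: Thursday (+2)
2137: Friday (+1)
2138: Saturday (+1)
2139: Sunday (+1)
2140: Tuesday (+2)
2141: Wednesday (+1)
Apr 26 falls on a Wednesday in 2141.

2141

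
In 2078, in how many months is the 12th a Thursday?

Check the 12th of each month of 2078: Jan 12: Wed, Feb 12: Sat, Mar 12: Sat, Apr 12: Tue, May 12: Thu, Jun 12: Sun, Jul 12: Tue, Aug 12: Fri, Sep 12: Mon, Oct 12: Wed, Nov 12: Sat, Dec 12: Mon.
Thursday occurs in May — 1 month.

1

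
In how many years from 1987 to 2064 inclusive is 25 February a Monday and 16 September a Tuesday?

Check each year's weekday for 25 February and 16 September:
  1987: Wed/Wed  1988: Thu/Fri  1989: Sat/Sat  1990: Sun/Sun  1991: Mon/Mon  1992: Tue/Wed  1993: Thu/Thu  1994: Fri/Fri  1995: Sat/Sat  1996: Sun/Mon  1997: Tue/Tue  1998: Wed/Wed  1999: Thu/Thu  2000: Fri/Sat  …(50 more)…  2051: Sat/Sat  2052: Sun/Mon  2053: Tue/Tue  2054: Wed/Wed  2055: Thu/Thu  2056: Fri/Sat  2057: Sun/Sun  2058: Mon/Mon  2059: Tue/Tue  2060: Wed/Thu  2061: Fri/Fri  2062: Sat/Sat  2063: Sun/Sun  2064: Mon/Tue ✓
Both conditions hold in: 2008, 2036, 2064 — 3.

3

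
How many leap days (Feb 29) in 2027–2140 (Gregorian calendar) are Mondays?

Leap years in 2027–2140: 28 of them.
Feb 29 weekday advances by 5 (mod 7) from one leap year to the next four years later (or differs when a century non-leap intervenes).
Leap-day weekdays: 2028:Tue 2032:Sun 2036:Fri 2040:Wed 2044:Mon✓ 2048:Sat 2052:Thu 2056:Tue 2060:Sun 2064:Fri 2068:Wed 2072:Mon✓ 2076:Sat 2080:Thu 2084:Tue 2088:Sun 2092:Fri 2096:Wed 2104:Fri 2108:Wed 2112:Mon✓ 2116:Sat 2120:Thu 2124:Tue 2128:Sun 2132:Fri 2136:Wed 2140:Mon✓
Monday: 2044, 2072, 2112, 2140 → 4.

4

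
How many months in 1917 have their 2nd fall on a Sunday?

Check the 2nd of each month of 1917: Jan 2: Tue, Feb 2: Fri, Mar 2: Fri, Apr 2: Mon, May 2: Wed, Jun 2: Sat, Jul 2: Mon, Aug 2: Thu, Sep 2: Sun, Oct 2: Tue, Nov 2: Fri, Dec 2: Sun.
Sunday occurs in September, December — 2 months.

2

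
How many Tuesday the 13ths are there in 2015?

2

Check the 13th of each month of 2015: Jan 13: Tue, Feb 13: Fri, Mar 13: Fri, Apr 13: Mon, May 13: Wed, Jun 13: Sat, Jul 13: Mon, Aug 13: Thu, Sep 13: Sun, Oct 13: Tue, Nov 13: Fri, Dec 13: Sun.
Tuesday occurs in January, October — 2 months.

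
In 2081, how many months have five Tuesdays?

A month of length L has five Tuesdays iff its first Tuesday is on day ≤ L−28 (so day 1–3 in a 31-day month, 1–2 in a 30-day month, day 1 in a leap February).
Checking each month of 2081: Jan starts Wed (31d); Feb starts Sat (28d); Mar starts Sat (31d); Apr starts Tue (30d) ✓; May starts Thu (31d); Jun starts Sun (30d); Jul starts Tue (31d) ✓; Aug starts Fri (31d); Sep starts Mon (30d) ✓; Oct starts Wed (31d); Nov starts Sat (30d); Dec starts Mon (31d) ✓.
Five-Tuesday months: April, July, September, December → 4.

4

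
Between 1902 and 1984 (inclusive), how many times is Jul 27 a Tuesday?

12

Track Jul 27's weekday year by year (advancing +1, or +2 across a Feb 29):
  1902: Sun  1903: Mon (+1)  1904: Wed (+2)  1905: Thu (+1)  1906: Fri (+1)
  1907: Sat (+1)  1908: Mon (+2)  1909: Tue (+1) ✓  1910: Wed (+1)  1911: Thu (+1)
  1912: Sat (+2)  1913: Sun (+1)  1914: Mon (+1)  1915: Tue (+1) ✓  … (55 more years) …
  1971: Tue (+1) ✓  1972: Thu (+2)  1973: Fri (+1)  1974: Sat (+1)  1975: Sun (+1)
  1976: Tue (+2) ✓  1977: Wed (+1)  1978: Thu (+1)  1979: Fri (+1)  1980: Sun (+2)
  1981: Mon (+1)  1982: Tue (+1) ✓  1983: Wed (+1)  1984: Fri (+2)
Tuesday years: 1909, 1915, 1920, 1926, 1937, 1943, 1948, 1954, 1965, 1971, 1976, 1982 — 12 in total.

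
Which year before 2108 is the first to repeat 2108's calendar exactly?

2096

Two years share a calendar iff Jan 1 falls on the same weekday and both are leap or both are common. 2108: Jan 1 is Sunday, leap year.
2107: Jan 1 Saturday, common
2106: Jan 1 Friday, common
2105: Jan 1 Thursday, common
2104: Jan 1 Tuesday, leap
2103: Jan 1 Monday, common
2102: Jan 1 Sunday, common
2101: Jan 1 Saturday, common
2100: Jan 1 Friday, common
2099: Jan 1 Thursday, common
2098: Jan 1 Wednesday, common
2097: Jan 1 Tuesday, common
2096: Jan 1 Sunday, leap
2096 matches on both conditions.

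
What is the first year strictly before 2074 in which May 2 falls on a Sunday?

From one year to the next, a fixed date's weekday advances by 1, or by 2 when a Feb 29 lies between the two dates.
2074: May 2 is Wednesday.
2073: Tuesday (−1)
2072: Monday (−1)
2071: Saturday (−2)
2070: Friday (−1)
2069: Thursday (−1)
2068: Wednesday (−1)
2067: Monday (−2)
2066: Sunday (−1)
May 2 falls on a Sunday in 2066.

2066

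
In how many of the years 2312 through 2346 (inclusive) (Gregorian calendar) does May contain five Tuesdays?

14

May has 31 days; it has five Tuesdays when Tuesday falls among the first (month-length − 28) days — i.e. when May 1 is one of Tuesday/Monday/Sunday.
May 1 by year: 2312:Wed 2313:Thu 2314:Fri 2315:Sat 2316:Mon✓ 2317:Tue✓ 2318:Wed 2319:Thu 2320:Sat 2321:Sun✓ 2322:Mon✓ 2323:Tue✓ 2324:Thu 2325:Fri 2326:Sat …(5 more)… 2332:Sun✓ 2333:Mon✓ 2334:Tue✓ 2335:Wed 2336:Fri 2337:Sat 2338:Sun✓ 2339:Mon✓ 2340:Wed 2341:Thu 2342:Fri 2343:Sat 2344:Mon✓ 2345:Tue✓ 2346:Wed
Years with five Tuesdays: 2316, 2317, 2321, 2322, 2323, 2327, 2328, 2332, 2333, 2334, 2338, 2339, 2344, 2345 → 14.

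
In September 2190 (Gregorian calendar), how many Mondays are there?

September 2190 has 30 days and begins on Wednesday.
The first Monday is September 6.
Mondays fall on 6, 13, 20, 27 — that's 4.

4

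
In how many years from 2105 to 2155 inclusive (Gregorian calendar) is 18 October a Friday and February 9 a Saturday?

6

Check each year's weekday for 18 October and February 9:
  2105: Sun/Mon  2106: Mon/Tue  2107: Tue/Wed  2108: Thu/Thu  2109: Fri/Sat ✓  2110: Sat/Sun  2111: Sun/Mon  2112: Tue/Tue  2113: Wed/Thu  2114: Thu/Fri  2115: Fri/Sat ✓  2116: Sun/Sun  2117: Mon/Tue  2118: Tue/Wed  …(23 more)…  2142: Thu/Fri  2143: Fri/Sat ✓  2144: Sun/Sun  2145: Mon/Tue  2146: Tue/Wed  2147: Wed/Thu  2148: Fri/Fri  2149: Sat/Sun  2150: Sun/Mon  2151: Mon/Tue  2152: Wed/Wed  2153: Thu/Fri  2154: Fri/Sat ✓  2155: Sat/Sun
Both conditions hold in: 2109, 2115, 2126, 2137, 2143, 2154 — 6.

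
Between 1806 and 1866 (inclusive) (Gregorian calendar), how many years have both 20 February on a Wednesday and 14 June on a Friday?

6

Check each year's weekday for 20 February and 14 June:
  1806: Thu/Sat  1807: Fri/Sun  1808: Sat/Tue  1809: Mon/Wed  1810: Tue/Thu  1811: Wed/Fri ✓  1812: Thu/Sun  1813: Sat/Mon  1814: Sun/Tue  1815: Mon/Wed  1816: Tue/Fri  1817: Thu/Sat  1818: Fri/Sun  1819: Sat/Mon  …(33 more)…  1853: Sun/Tue  1854: Mon/Wed  1855: Tue/Thu  1856: Wed/Sat  1857: Fri/Sun  1858: Sat/Mon  1859: Sun/Tue  1860: Mon/Thu  1861: Wed/Fri ✓  1862: Thu/Sat  1863: Fri/Sun  1864: Sat/Tue  1865: Mon/Wed  1866: Tue/Thu
Both conditions hold in: 1811, 1822, 1833, 1839, 1850, 1861 — 6.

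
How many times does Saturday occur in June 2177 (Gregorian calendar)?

4

June 2177 has 30 days and begins on Sunday.
The first Saturday is June 7.
Saturdays fall on 7, 14, 21, 28 — that's 4.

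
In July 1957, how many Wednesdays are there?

July 1957 has 31 days and begins on Monday.
The first Wednesday is July 3.
Wednesdays fall on 3, 10, 17, 24, 31 — that's 5.

5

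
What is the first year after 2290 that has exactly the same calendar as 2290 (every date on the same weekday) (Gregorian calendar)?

Two years share a calendar iff Jan 1 falls on the same weekday and both are leap or both are common. 2290: Jan 1 is Wednesday, common year.
2291: Jan 1 Thursday, common
2292: Jan 1 Friday, leap
2293: Jan 1 Sunday, common
2294: Jan 1 Monday, common
2295: Jan 1 Tuesday, common
2296: Jan 1 Wednesday, leap
2297: Jan 1 Friday, common
2298: Jan 1 Saturday, common
2299: Jan 1 Sunday, common
2300: Jan 1 Monday, common
2301: Jan 1 Tuesday, common
2302: Jan 1 Wednesday, common
2302 matches on both conditions.

2302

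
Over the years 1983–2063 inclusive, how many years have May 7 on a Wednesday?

11

Track May 7's weekday year by year (advancing +1, or +2 across a Feb 29):
  1983: Sat  1984: Mon (+2)  1985: Tue (+1)  1986: Wed (+1) ✓  1987: Thu (+1)
  1988: Sat (+2)  1989: Sun (+1)  1990: Mon (+1)  1991: Tue (+1)  1992: Thu (+2)
  1993: Fri (+1)  1994: Sat (+1)  1995: Sun (+1)  1996: Tue (+2)  … (53 more years) …
  2050: Sat (+1)  2051: Sun (+1)  2052: Tue (+2)  2053: Wed (+1) ✓  2054: Thu (+1)
  2055: Fri (+1)  2056: Sun (+2)  2057: Mon (+1)  2058: Tue (+1)  2059: Wed (+1) ✓
  2060: Fri (+2)  2061: Sat (+1)  2062: Sun (+1)  2063: Mon (+1)
Wednesday years: 1986, 1997, 2003, 2008, 2014, 2025, 2031, 2036, 2042, 2053, 2059 — 11 in total.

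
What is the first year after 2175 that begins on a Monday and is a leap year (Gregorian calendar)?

Jan 1 advances by 2 weekdays after a leap year and by 1 after a common year.
2175: Jan 1 is Sunday.
2176: Monday (leap)
2176 begins on a Monday and is a leap year.

2176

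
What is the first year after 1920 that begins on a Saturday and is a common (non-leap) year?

1921

Jan 1 advances by 2 weekdays after a leap year and by 1 after a common year.
1920: Jan 1 is Thursday (leap).
1921: Saturday
1921 begins on a Saturday and is a common year.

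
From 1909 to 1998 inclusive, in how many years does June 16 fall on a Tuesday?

13

Track June 16's weekday year by year (advancing +1, or +2 across a Feb 29):
  1909: Wed  1910: Thu (+1)  1911: Fri (+1)  1912: Sun (+2)  1913: Mon (+1)
  1914: Tue (+1) ✓  1915: Wed (+1)  1916: Fri (+2)  1917: Sat (+1)  1918: Sun (+1)
  1919: Mon (+1)  1920: Wed (+2)  1921: Thu (+1)  1922: Fri (+1)  … (62 more years) …
  1985: Sun (+1)  1986: Mon (+1)  1987: Tue (+1) ✓  1988: Thu (+2)  1989: Fri (+1)
  1990: Sat (+1)  1991: Sun (+1)  1992: Tue (+2) ✓  1993: Wed (+1)  1994: Thu (+1)
  1995: Fri (+1)  1996: Sun (+2)  1997: Mon (+1)  1998: Tue (+1) ✓
Tuesday years: 1914, 1925, 1931, 1936, 1942, 1953, 1959, 1964, 1970, 1981, 1987, 1992, 1998 — 13 in total.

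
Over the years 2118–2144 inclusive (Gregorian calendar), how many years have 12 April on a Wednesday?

4

Track 12 April's weekday year by year (advancing +1, or +2 across a Feb 29):
  2118: Tue  2119: Wed (+1) ✓  2120: Fri (+2)  2121: Sat (+1)  2122: Sun (+1)
  2123: Mon (+1)  2124: Wed (+2) ✓  2125: Thu (+1)  2126: Fri (+1)  2127: Sat (+1)
  2128: Mon (+2)  2129: Tue (+1)  2130: Wed (+1) ✓  2131: Thu (+1)  2132: Sat (+2)
  2133: Sun (+1)  2134: Mon (+1)  2135: Tue (+1)  2136: Thu (+2)  2137: Fri (+1)
  2138: Sat (+1)  2139: Sun (+1)  2140: Tue (+2)  2141: Wed (+1) ✓  2142: Thu (+1)
  2143: Fri (+1)  2144: Sun (+2)
Wednesday years: 2119, 2124, 2130, 2141 — 4 in total.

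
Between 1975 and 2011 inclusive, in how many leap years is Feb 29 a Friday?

Leap years in 1975–2011: 9 of them.
Feb 29 weekday advances by 5 (mod 7) from one leap year to the next four years later (or differs when a century non-leap intervenes).
Leap-day weekdays: 1976:Sun 1980:Fri✓ 1984:Wed 1988:Mon 1992:Sat 1996:Thu 2000:Tue 2004:Sun 2008:Fri✓
Friday: 1980, 2008 → 2.

2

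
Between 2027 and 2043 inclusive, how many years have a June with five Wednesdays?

5

June has 30 days; it has five Wednesdays when Wednesday falls among the first (month-length − 28) days — i.e. when June 1 is one of Wednesday/Tuesday.
June 1 by year: 2027:Tue✓ 2028:Thu 2029:Fri 2030:Sat 2031:Sun 2032:Tue✓ 2033:Wed✓ 2034:Thu 2035:Fri 2036:Sun 2037:Mon 2038:Tue✓ 2039:Wed✓ 2040:Fri 2041:Sat 2042:Sun 2043:Mon
Years with five Wednesdays: 2027, 2032, 2033, 2038, 2039 → 5.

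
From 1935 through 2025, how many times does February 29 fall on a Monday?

3

Leap years in 1935–2025: 23 of them.
Feb 29 weekday advances by 5 (mod 7) from one leap year to the next four years later (or differs when a century non-leap intervenes).
Leap-day weekdays: 1936:Sat 1940:Thu 1944:Tue 1948:Sun 1952:Fri 1956:Wed 1960:Mon✓ 1964:Sat 1968:Thu 1972:Tue 1976:Sun 1980:Fri 1984:Wed 1988:Mon✓ 1992:Sat 1996:Thu 2000:Tue 2004:Sun 2008:Fri 2012:Wed 2016:Mon✓ 2020:Sat 2024:Thu
Monday: 1960, 1988, 2016 → 3.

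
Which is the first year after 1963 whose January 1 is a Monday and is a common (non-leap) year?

Jan 1 advances by 2 weekdays after a leap year and by 1 after a common year.
1963: Jan 1 is Tuesday.
1964: Wednesday (leap)
1965: Friday
1966: Saturday
1967: Sunday
1968: Monday (leap)
1969: Wednesday
1970: Thursday
1971: Friday
1972: Saturday (leap)
1973: Monday
1973 begins on a Monday and is a common year.

1973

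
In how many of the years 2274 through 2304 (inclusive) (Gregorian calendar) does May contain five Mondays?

May has 31 days; it has five Mondays when Monday falls among the first (month-length − 28) days — i.e. when May 1 is one of Monday/Sunday/Saturday.
May 1 by year: 2274:Fri 2275:Sat✓ 2276:Mon✓ 2277:Tue 2278:Wed 2279:Thu 2280:Sat✓ 2281:Sun✓ 2282:Mon✓ 2283:Tue 2284:Thu 2285:Fri 2286:Sat✓ 2287:Sun✓ 2288:Tue 2289:Wed 2290:Thu 2291:Fri 2292:Sun✓ 2293:Mon✓ 2294:Tue 2295:Wed 2296:Fri 2297:Sat✓ 2298:Sun✓ 2299:Mon✓ 2300:Tue 2301:Wed 2302:Thu 2303:Fri 2304:Sun✓
Years with five Mondays: 2275, 2276, 2280, 2281, 2282, 2286, 2287, 2292, 2293, 2297, 2298, 2299, 2304 → 13.

13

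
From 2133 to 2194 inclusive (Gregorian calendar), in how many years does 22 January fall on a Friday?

Track 22 January's weekday year by year (advancing +1, or +2 across a Feb 29):
  2133: Thu  2134: Fri (+1) ✓  2135: Sat (+1)  2136: Sun (+1)  2137: Tue (+2)
  2138: Wed (+1)  2139: Thu (+1)  2140: Fri (+1) ✓  2141: Sun (+2)  2142: Mon (+1)
  2143: Tue (+1)  2144: Wed (+1)  2145: Fri (+2) ✓  2146: Sat (+1)  … (34 more years) …
  2181: Mon (+2)  2182: Tue (+1)  2183: Wed (+1)  2184: Thu (+1)  2185: Sat (+2)
  2186: Sun (+1)  2187: Mon (+1)  2188: Tue (+1)  2189: Thu (+2)  2190: Fri (+1) ✓
  2191: Sat (+1)  2192: Sun (+1)  2193: Tue (+2)  2194: Wed (+1)
Friday years: 2134, 2140, 2145, 2151, 2162, 2168, 2173, 2179, 2190 — 9 in total.

9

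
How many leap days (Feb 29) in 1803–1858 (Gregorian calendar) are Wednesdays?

2

Leap years in 1803–1858: 14 of them.
Feb 29 weekday advances by 5 (mod 7) from one leap year to the next four years later (or differs when a century non-leap intervenes).
Leap-day weekdays: 1804:Wed✓ 1808:Mon 1812:Sat 1816:Thu 1820:Tue 1824:Sun 1828:Fri 1832:Wed✓ 1836:Mon 1840:Sat 1844:Thu 1848:Tue 1852:Sun 1856:Fri
Wednesday: 1804, 1832 → 2.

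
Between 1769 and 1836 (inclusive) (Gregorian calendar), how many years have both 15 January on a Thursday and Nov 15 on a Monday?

2

Check each year's weekday for 15 January and Nov 15:
  1769: Sun/Wed  1770: Mon/Thu  1771: Tue/Fri  1772: Wed/Sun  1773: Fri/Mon  1774: Sat/Tue  1775: Sun/Wed  1776: Mon/Fri  1777: Wed/Sat  1778: Thu/Sun  1779: Fri/Mon  1780: Sat/Wed  1781: Mon/Thu  1782: Tue/Fri  …(40 more)…  1823: Wed/Sat  1824: Thu/Mon ✓  1825: Sat/Tue  1826: Sun/Wed  1827: Mon/Thu  1828: Tue/Sat  1829: Thu/Sun  1830: Fri/Mon  1831: Sat/Tue  1832: Sun/Thu  1833: Tue/Fri  1834: Wed/Sat  1835: Thu/Sun  1836: Fri/Tue
Both conditions hold in: 1784, 1824 — 2.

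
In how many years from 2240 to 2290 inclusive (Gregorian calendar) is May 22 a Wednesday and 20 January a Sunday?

5

Check each year's weekday for May 22 and 20 January:
  2240: Fri/Mon  2241: Sat/Wed  2242: Sun/Thu  2243: Mon/Fri  2244: Wed/Sat  2245: Thu/Mon  2246: Fri/Tue  2247: Sat/Wed  2248: Mon/Thu  2249: Tue/Sat  2250: Wed/Sun ✓  2251: Thu/Mon  2252: Sat/Tue  2253: Sun/Thu  …(23 more)…  2277: Tue/Sat  2278: Wed/Sun ✓  2279: Thu/Mon  2280: Sat/Tue  2281: Sun/Thu  2282: Mon/Fri  2283: Tue/Sat  2284: Thu/Sun  2285: Fri/Tue  2286: Sat/Wed  2287: Sun/Thu  2288: Tue/Fri  2289: Wed/Sun ✓  2290: Thu/Mon
Both conditions hold in: 2250, 2261, 2267, 2278, 2289 — 5.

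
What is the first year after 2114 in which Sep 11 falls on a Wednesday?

2115

From one year to the next, a fixed date's weekday advances by 1, or by 2 when a Feb 29 lies between the two dates.
2114: September 11 is Tuesday.
2115: Wednesday (+1)
Sep 11 falls on a Wednesday in 2115.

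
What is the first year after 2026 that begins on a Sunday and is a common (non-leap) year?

Jan 1 advances by 2 weekdays after a leap year and by 1 after a common year.
2026: Jan 1 is Thursday.
2027: Friday
2028: Saturday (leap)
2029: Monday
2030: Tuesday
2031: Wednesday
2032: Thursday (leap)
2033: Saturday
2034: Sunday
2034 begins on a Sunday and is a common year.

2034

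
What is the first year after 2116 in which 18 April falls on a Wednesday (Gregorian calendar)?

From one year to the next, a fixed date's weekday advances by 1, or by 2 when a Feb 29 lies between the two dates.
2116: April 18 is Saturday.
2117: Sunday (+1)
2118: Monday (+1)
2119: Tuesday (+1)
2120: Thursday (+2)
2121: Friday (+1)
2122: Saturday (+1)
2123: Sunday (+1)
2124: Tuesday (+2)
2125: Wednesday (+1)
18 April falls on a Wednesday in 2125.

2125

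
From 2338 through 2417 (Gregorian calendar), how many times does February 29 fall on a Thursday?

3

Leap years in 2338–2417: 20 of them.
Feb 29 weekday advances by 5 (mod 7) from one leap year to the next four years later (or differs when a century non-leap intervenes).
Leap-day weekdays: 2340:Thu✓ 2344:Tue 2348:Sun 2352:Fri 2356:Wed 2360:Mon 2364:Sat 2368:Thu✓ 2372:Tue 2376:Sun 2380:Fri 2384:Wed 2388:Mon 2392:Sat 2396:Thu✓ 2400:Tue 2404:Sun 2408:Fri 2412:Wed 2416:Mon
Thursday: 2340, 2368, 2396 → 3.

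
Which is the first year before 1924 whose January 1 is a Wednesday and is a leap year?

Jan 1 advances by 2 weekdays after a leap year and by 1 after a common year.
1924: Jan 1 is Tuesday (leap).
1923: Monday
1922: Sunday
1921: Saturday
1920: Thursday (leap)
1919: Wednesday
1918: Tuesday
1917: Monday
1916: Saturday (leap)
1915: Friday
1914: Thursday
1913: Wednesday
1912: Monday (leap)
1911: Sunday
1910: Saturday
1909: Friday
1908: Wednesday (leap)
1908 begins on a Wednesday and is a leap year.

1908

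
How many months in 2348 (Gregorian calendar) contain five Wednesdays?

A month of length L has five Wednesdays iff its first Wednesday is on day ≤ L−28 (so day 1–3 in a 31-day month, 1–2 in a 30-day month, day 1 in a leap February).
Checking each month of 2348: Jan starts Thu (31d); Feb starts Sun (29d); Mar starts Mon (31d) ✓; Apr starts Thu (30d); May starts Sat (31d); Jun starts Tue (30d) ✓; Jul starts Thu (31d); Aug starts Sun (31d); Sep starts Wed (30d) ✓; Oct starts Fri (31d); Nov starts Mon (30d); Dec starts Wed (31d) ✓.
Five-Wednesday months: March, June, September, December → 4.

4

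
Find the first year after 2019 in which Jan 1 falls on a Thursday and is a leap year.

2032

Jan 1 advances by 2 weekdays after a leap year and by 1 after a common year.
2019: Jan 1 is Tuesday.
2020: Wednesday (leap)
2021: Friday
2022: Saturday
2023: Sunday
2024: Monday (leap)
2025: Wednesday
2026: Thursday
2027: Friday
2028: Saturday (leap)
2029: Monday
2030: Tuesday
2031: Wednesday
2032: Thursday (leap)
2032 begins on a Thursday and is a leap year.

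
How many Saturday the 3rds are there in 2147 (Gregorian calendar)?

Check the 3rd of each month of 2147: Jan 3: Tue, Feb 3: Fri, Mar 3: Fri, Apr 3: Mon, May 3: Wed, Jun 3: Sat, Jul 3: Mon, Aug 3: Thu, Sep 3: Sun, Oct 3: Tue, Nov 3: Fri, Dec 3: Sun.
Saturday occurs in June — 1 month.

1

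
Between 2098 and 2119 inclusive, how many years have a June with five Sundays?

June has 30 days; it has five Sundays when Sunday falls among the first (month-length − 28) days — i.e. when June 1 is one of Sunday/Saturday.
June 1 by year: 2098:Sun✓ 2099:Mon 2100:Tue 2101:Wed 2102:Thu 2103:Fri 2104:Sun✓ 2105:Mon 2106:Tue 2107:Wed 2108:Fri 2109:Sat✓ 2110:Sun✓ 2111:Mon 2112:Wed 2113:Thu 2114:Fri 2115:Sat✓ 2116:Mon 2117:Tue 2118:Wed 2119:Thu
Years with five Sundays: 2098, 2104, 2109, 2110, 2115 → 5.

5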